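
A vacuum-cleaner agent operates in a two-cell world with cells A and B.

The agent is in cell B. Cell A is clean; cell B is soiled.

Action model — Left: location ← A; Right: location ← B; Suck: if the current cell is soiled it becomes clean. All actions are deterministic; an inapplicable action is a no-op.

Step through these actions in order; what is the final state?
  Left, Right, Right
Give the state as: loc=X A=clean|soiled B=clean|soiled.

loc=B A=clean B=soiled

step 1/3 (Left): loc=A A=clean B=soiled
step 2/3 (Right): loc=B A=clean B=soiled
step 3/3 (Right): loc=B A=clean B=soiled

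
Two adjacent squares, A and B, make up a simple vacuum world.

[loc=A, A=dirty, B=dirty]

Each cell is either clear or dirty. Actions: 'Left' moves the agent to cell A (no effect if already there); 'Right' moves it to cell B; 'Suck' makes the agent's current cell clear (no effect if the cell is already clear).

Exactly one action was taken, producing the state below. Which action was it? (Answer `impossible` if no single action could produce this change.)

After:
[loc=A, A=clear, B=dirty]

Suck

try  Left: loc=A A=dirty B=dirty
try Right: loc=B A=dirty B=dirty
try  Suck: loc=A A=clear B=dirty  ← match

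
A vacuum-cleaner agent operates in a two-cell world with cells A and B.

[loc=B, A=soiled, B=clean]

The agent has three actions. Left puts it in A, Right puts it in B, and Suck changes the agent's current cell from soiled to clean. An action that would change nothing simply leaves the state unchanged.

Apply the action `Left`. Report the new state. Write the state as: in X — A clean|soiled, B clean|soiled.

in A — A soiled, B clean

start: in B — A soiled, B clean
1) do Left; now in A — A soiled, B clean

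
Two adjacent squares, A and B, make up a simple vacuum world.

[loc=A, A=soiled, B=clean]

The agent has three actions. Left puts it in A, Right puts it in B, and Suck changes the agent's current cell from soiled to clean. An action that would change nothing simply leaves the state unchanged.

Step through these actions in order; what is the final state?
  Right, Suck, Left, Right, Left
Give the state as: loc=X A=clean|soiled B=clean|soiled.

loc=A A=soiled B=clean

t=1 Right ⇒ loc=B A=soiled B=clean
t=2 Suck ⇒ loc=B A=soiled B=clean
t=3 Left ⇒ loc=A A=soiled B=clean
t=4 Right ⇒ loc=B A=soiled B=clean
t=5 Left ⇒ loc=A A=soiled B=clean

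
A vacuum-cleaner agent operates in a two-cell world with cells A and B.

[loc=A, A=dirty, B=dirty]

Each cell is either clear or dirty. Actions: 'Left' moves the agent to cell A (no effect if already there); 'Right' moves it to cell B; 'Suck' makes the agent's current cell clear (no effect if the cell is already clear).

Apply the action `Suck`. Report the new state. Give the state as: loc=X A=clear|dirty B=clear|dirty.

start: loc=A A=dirty B=dirty
t=1 Suck ⇒ loc=A A=clear B=dirty

loc=A A=clear B=dirty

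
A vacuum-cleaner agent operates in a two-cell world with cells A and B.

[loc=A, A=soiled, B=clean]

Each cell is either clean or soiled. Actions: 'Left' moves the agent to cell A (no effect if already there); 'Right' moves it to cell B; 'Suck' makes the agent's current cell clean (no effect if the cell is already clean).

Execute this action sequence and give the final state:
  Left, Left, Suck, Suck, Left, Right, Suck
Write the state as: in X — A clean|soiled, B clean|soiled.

1) do Left; now in A — A soiled, B clean
2) do Left; now in A — A soiled, B clean
3) do Suck; now in A — A clean, B clean
4) do Suck; now in A — A clean, B clean
5) do Left; now in A — A clean, B clean
6) do Right; now in B — A clean, B clean
7) do Suck; now in B — A clean, B clean

in B — A clean, B clean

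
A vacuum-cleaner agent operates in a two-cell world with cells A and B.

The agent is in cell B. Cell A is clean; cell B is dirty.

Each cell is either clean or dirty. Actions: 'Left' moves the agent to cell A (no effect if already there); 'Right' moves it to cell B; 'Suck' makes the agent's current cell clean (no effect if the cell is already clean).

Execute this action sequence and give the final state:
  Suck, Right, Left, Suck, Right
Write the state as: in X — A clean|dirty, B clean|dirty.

in B — A clean, B clean

1) do Suck; now in B — A clean, B clean
2) do Right; now in B — A clean, B clean
3) do Left; now in A — A clean, B clean
4) do Suck; now in A — A clean, B clean
5) do Right; now in B — A clean, B clean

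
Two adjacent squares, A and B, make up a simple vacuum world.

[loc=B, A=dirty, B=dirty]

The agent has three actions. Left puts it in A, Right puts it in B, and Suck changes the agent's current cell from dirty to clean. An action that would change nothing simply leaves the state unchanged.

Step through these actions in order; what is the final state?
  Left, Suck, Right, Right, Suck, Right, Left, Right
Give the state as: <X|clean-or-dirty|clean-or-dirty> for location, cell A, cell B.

<B|clean|clean>

1) do Left; now <A|dirty|dirty>
2) do Suck; now <A|clean|dirty>
3) do Right; now <B|clean|dirty>
4) do Right; now <B|clean|dirty>
5) do Suck; now <B|clean|clean>
6) do Right; now <B|clean|clean>
7) do Left; now <A|clean|clean>
8) do Right; now <B|clean|clean>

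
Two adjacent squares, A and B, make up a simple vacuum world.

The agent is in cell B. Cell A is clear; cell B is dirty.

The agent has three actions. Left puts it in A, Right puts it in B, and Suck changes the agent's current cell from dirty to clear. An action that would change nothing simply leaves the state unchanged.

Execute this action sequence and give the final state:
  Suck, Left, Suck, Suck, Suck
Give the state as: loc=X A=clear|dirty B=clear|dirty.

[1] after Suck: loc=B A=clear B=clear
[2] after Left: loc=A A=clear B=clear
[3] after Suck: loc=A A=clear B=clear
[4] after Suck: loc=A A=clear B=clear
[5] after Suck: loc=A A=clear B=clear

loc=A A=clear B=clear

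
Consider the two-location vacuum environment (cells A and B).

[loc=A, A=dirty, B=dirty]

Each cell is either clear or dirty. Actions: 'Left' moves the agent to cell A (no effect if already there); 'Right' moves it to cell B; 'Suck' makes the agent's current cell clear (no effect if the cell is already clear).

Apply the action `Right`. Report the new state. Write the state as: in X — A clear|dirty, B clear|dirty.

start: in A — A dirty, B dirty
1) do Right; now in B — A dirty, B dirty

in B — A dirty, B dirty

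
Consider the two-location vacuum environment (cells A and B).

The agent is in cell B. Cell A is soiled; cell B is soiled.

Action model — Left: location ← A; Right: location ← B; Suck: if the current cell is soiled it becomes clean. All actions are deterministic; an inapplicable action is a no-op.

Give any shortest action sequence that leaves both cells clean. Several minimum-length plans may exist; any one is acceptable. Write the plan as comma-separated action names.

Suck, Left, Suck

Suck (#1): loc=B A=soiled B=clean
Left (#2): loc=A A=soiled B=clean
Suck (#3): loc=A A=clean B=clean
min 3: Suck B + move + Suck A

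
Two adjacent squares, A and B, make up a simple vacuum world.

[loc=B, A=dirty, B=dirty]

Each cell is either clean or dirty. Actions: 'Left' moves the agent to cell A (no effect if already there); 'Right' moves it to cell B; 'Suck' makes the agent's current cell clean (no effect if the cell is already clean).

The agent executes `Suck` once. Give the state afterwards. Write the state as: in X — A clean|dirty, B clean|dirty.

start: in B — A dirty, B dirty
Suck (#1): in B — A dirty, B clean

in B — A dirty, B clean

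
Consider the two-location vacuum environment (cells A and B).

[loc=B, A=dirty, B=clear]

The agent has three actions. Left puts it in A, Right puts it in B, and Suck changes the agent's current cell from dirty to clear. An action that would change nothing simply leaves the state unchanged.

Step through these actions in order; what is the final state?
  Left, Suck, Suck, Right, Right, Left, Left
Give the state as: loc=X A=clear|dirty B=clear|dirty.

[1] after Left: loc=A A=dirty B=clear
[2] after Suck: loc=A A=clear B=clear
[3] after Suck: loc=A A=clear B=clear
[4] after Right: loc=B A=clear B=clear
[5] after Right: loc=B A=clear B=clear
[6] after Left: loc=A A=clear B=clear
[7] after Left: loc=A A=clear B=clear

loc=A A=clear B=clear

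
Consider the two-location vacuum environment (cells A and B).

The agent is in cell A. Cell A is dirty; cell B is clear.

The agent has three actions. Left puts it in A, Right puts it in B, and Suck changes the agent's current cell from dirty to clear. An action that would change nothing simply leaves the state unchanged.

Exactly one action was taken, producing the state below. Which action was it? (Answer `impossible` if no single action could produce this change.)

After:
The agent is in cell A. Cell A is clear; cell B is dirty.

impossible

try  Left: (A; A:dirty, B:clear)
try Right: (B; A:dirty, B:clear)
try  Suck: (A; A:clear, B:clear)
no single action produces the after-state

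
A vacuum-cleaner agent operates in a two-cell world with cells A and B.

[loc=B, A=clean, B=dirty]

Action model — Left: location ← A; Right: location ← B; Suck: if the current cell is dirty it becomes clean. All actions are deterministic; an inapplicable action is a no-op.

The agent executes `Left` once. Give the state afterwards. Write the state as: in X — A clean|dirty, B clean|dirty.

in A — A clean, B dirty

start: in B — A clean, B dirty
Left (#1): in A — A clean, B dirty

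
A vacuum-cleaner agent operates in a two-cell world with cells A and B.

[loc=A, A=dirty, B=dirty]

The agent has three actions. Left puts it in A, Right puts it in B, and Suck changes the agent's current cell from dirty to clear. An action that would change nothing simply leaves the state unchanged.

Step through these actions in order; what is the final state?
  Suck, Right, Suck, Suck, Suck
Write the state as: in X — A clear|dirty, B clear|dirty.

in B — A clear, B clear

step 1/5 (Suck): in A — A clear, B dirty
step 2/5 (Right): in B — A clear, B dirty
step 3/5 (Suck): in B — A clear, B clear
step 4/5 (Suck): in B — A clear, B clear
step 5/5 (Suck): in B — A clear, B clear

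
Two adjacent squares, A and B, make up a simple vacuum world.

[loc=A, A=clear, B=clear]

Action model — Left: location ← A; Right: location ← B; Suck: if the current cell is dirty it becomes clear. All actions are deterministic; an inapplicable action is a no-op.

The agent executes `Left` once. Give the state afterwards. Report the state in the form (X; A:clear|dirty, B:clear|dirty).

start: (A; A:clear, B:clear)
Left (#1): (A; A:clear, B:clear)

(A; A:clear, B:clear)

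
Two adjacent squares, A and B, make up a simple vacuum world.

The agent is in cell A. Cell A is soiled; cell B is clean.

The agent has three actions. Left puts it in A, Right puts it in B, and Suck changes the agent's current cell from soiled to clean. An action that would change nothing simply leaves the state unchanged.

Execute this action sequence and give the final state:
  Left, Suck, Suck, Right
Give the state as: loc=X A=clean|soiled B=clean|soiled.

loc=B A=clean B=clean

1. Left → loc=A A=soiled B=clean
2. Suck → loc=A A=clean B=clean
3. Suck → loc=A A=clean B=clean
4. Right → loc=B A=clean B=clean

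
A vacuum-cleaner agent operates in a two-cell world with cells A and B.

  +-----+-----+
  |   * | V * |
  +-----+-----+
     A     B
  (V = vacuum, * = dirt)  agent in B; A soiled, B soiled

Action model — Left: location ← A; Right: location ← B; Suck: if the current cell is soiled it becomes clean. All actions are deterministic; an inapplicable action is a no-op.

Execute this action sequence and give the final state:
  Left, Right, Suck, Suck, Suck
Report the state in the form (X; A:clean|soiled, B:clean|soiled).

(B; A:soiled, B:clean)

1) do Left; now (A; A:soiled, B:soiled)
2) do Right; now (B; A:soiled, B:soiled)
3) do Suck; now (B; A:soiled, B:clean)
4) do Suck; now (B; A:soiled, B:clean)
5) do Suck; now (B; A:soiled, B:clean)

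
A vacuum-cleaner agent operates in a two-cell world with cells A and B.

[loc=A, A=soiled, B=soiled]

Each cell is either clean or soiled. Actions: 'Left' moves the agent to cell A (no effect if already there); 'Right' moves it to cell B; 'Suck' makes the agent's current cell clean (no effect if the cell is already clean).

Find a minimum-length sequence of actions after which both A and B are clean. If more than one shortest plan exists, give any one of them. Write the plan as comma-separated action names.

Suck, Right, Suck

1) do Suck; now <A|clean|soiled>
2) do Right; now <B|clean|soiled>
3) do Suck; now <B|clean|clean>
min 3: Suck A + move + Suck B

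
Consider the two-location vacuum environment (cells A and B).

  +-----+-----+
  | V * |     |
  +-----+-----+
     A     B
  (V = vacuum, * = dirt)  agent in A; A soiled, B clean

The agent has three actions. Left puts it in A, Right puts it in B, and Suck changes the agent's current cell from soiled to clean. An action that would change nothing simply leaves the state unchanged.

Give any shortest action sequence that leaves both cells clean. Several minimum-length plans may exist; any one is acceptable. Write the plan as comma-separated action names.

Suck

1. Suck → in A — A clean, B clean
min 1: A is soiled, one Suck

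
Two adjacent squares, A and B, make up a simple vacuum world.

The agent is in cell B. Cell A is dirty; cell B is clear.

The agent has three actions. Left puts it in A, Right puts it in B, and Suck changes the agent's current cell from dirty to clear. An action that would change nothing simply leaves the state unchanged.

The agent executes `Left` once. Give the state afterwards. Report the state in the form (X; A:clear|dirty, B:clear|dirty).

(A; A:dirty, B:clear)

start: (B; A:dirty, B:clear)
step 1/1 (Left): (A; A:dirty, B:clear)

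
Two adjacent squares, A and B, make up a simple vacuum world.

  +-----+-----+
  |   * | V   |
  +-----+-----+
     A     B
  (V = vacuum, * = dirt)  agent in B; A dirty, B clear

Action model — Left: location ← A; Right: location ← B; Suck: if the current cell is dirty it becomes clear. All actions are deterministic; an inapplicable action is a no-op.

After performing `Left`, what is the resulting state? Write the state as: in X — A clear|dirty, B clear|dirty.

start: in B — A dirty, B clear
1) do Left; now in A — A dirty, B clear

in A — A dirty, B clear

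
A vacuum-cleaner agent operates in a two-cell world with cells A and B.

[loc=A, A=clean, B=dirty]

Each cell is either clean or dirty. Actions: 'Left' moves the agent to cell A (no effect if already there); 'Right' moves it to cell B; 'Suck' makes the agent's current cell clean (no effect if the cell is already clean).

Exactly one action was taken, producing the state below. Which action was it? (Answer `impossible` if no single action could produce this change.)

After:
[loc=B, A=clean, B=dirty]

Right

try  Left: loc=A A=clean B=dirty
try Right: loc=B A=clean B=dirty  ← match
try  Suck: loc=A A=clean B=dirty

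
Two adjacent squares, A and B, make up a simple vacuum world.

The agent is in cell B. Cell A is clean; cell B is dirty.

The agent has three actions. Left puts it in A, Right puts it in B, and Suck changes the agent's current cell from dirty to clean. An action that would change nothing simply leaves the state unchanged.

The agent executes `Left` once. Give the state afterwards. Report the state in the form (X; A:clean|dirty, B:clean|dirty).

start: (B; A:clean, B:dirty)
t=1 Left ⇒ (A; A:clean, B:dirty)

(A; A:clean, B:dirty)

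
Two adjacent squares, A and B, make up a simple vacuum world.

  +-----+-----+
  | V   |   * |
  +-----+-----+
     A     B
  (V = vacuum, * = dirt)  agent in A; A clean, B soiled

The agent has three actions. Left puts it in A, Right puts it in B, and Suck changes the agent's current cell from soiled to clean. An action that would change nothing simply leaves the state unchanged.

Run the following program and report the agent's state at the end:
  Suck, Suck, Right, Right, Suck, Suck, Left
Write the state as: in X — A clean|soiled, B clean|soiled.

1. Suck → in A — A clean, B soiled
2. Suck → in A — A clean, B soiled
3. Right → in B — A clean, B soiled
4. Right → in B — A clean, B soiled
5. Suck → in B — A clean, B clean
6. Suck → in B — A clean, B clean
7. Left → in A — A clean, B clean

in A — A clean, B clean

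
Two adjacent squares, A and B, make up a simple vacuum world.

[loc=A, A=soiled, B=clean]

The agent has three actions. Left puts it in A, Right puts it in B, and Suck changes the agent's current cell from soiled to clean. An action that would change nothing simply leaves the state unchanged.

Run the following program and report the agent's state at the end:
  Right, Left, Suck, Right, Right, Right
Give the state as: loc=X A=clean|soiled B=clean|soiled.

loc=B A=clean B=clean

1. Right → loc=B A=soiled B=clean
2. Left → loc=A A=soiled B=clean
3. Suck → loc=A A=clean B=clean
4. Right → loc=B A=clean B=clean
5. Right → loc=B A=clean B=clean
6. Right → loc=B A=clean B=clean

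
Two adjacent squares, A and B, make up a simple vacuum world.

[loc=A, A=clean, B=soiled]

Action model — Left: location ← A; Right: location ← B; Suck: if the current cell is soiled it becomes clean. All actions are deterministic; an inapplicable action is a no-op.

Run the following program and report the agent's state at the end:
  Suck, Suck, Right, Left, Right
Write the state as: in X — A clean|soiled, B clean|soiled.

Suck (#1): in A — A clean, B soiled
Suck (#2): in A — A clean, B soiled
Right (#3): in B — A clean, B soiled
Left (#4): in A — A clean, B soiled
Right (#5): in B — A clean, B soiled

in B — A clean, B soiled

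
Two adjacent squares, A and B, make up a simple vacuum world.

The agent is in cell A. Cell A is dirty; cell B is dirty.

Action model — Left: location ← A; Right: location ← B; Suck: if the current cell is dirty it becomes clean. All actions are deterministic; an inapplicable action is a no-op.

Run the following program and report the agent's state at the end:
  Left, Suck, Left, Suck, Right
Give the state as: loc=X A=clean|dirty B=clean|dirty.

loc=B A=clean B=dirty

1) do Left; now loc=A A=dirty B=dirty
2) do Suck; now loc=A A=clean B=dirty
3) do Left; now loc=A A=clean B=dirty
4) do Suck; now loc=A A=clean B=dirty
5) do Right; now loc=B A=clean B=dirty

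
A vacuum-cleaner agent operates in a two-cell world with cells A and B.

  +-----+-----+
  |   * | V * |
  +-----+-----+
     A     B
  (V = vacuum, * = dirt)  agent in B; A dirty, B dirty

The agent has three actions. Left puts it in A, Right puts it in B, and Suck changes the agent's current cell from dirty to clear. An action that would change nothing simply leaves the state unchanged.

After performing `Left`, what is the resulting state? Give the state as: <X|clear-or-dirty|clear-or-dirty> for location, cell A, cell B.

<A|dirty|dirty>

start: <B|dirty|dirty>
Left (#1): <A|dirty|dirty>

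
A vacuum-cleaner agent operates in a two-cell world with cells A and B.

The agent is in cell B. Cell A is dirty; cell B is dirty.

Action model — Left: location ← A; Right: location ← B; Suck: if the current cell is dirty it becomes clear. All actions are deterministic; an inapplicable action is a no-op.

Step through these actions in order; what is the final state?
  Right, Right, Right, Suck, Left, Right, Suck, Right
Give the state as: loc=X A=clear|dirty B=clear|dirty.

[1] after Right: loc=B A=dirty B=dirty
[2] after Right: loc=B A=dirty B=dirty
[3] after Right: loc=B A=dirty B=dirty
[4] after Suck: loc=B A=dirty B=clear
[5] after Left: loc=A A=dirty B=clear
[6] after Right: loc=B A=dirty B=clear
[7] after Suck: loc=B A=dirty B=clear
[8] after Right: loc=B A=dirty B=clear

loc=B A=dirty B=clear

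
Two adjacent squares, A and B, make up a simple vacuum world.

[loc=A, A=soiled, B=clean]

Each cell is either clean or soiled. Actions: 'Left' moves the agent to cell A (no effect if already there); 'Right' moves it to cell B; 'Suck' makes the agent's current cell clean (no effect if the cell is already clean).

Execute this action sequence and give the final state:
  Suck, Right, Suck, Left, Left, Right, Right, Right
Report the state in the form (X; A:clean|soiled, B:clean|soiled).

(B; A:clean, B:clean)

1) do Suck; now (A; A:clean, B:clean)
2) do Right; now (B; A:clean, B:clean)
3) do Suck; now (B; A:clean, B:clean)
4) do Left; now (A; A:clean, B:clean)
5) do Left; now (A; A:clean, B:clean)
6) do Right; now (B; A:clean, B:clean)
7) do Right; now (B; A:clean, B:clean)
8) do Right; now (B; A:clean, B:clean)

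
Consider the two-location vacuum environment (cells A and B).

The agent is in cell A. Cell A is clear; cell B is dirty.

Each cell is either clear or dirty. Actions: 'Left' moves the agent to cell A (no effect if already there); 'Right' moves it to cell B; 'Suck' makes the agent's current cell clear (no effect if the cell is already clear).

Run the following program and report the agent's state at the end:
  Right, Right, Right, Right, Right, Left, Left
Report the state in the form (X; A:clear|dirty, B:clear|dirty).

(A; A:clear, B:dirty)

step 1/7 (Right): (B; A:clear, B:dirty)
step 2/7 (Right): (B; A:clear, B:dirty)
step 3/7 (Right): (B; A:clear, B:dirty)
step 4/7 (Right): (B; A:clear, B:dirty)
step 5/7 (Right): (B; A:clear, B:dirty)
step 6/7 (Left): (A; A:clear, B:dirty)
step 7/7 (Left): (A; A:clear, B:dirty)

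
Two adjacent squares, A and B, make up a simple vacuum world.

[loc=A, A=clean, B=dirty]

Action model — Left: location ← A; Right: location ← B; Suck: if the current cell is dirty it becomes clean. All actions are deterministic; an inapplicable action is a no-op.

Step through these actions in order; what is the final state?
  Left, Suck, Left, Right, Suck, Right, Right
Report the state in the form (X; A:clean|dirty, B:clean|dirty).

1. Left → (A; A:clean, B:dirty)
2. Suck → (A; A:clean, B:dirty)
3. Left → (A; A:clean, B:dirty)
4. Right → (B; A:clean, B:dirty)
5. Suck → (B; A:clean, B:clean)
6. Right → (B; A:clean, B:clean)
7. Right → (B; A:clean, B:clean)

(B; A:clean, B:clean)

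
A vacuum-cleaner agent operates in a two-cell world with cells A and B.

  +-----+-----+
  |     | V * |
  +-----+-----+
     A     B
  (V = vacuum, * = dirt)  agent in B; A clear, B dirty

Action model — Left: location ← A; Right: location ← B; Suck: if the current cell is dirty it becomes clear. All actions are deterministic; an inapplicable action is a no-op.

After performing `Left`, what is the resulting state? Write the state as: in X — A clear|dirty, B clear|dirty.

start: in B — A clear, B dirty
[1] after Left: in A — A clear, B dirty

in A — A clear, B dirty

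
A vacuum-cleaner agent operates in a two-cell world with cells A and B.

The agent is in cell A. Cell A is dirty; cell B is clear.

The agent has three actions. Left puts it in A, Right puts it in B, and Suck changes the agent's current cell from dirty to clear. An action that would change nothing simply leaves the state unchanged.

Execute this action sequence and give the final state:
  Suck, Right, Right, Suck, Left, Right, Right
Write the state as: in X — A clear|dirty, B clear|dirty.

step 1/7 (Suck): in A — A clear, B clear
step 2/7 (Right): in B — A clear, B clear
step 3/7 (Right): in B — A clear, B clear
step 4/7 (Suck): in B — A clear, B clear
step 5/7 (Left): in A — A clear, B clear
step 6/7 (Right): in B — A clear, B clear
step 7/7 (Right): in B — A clear, B clear

in B — A clear, B clear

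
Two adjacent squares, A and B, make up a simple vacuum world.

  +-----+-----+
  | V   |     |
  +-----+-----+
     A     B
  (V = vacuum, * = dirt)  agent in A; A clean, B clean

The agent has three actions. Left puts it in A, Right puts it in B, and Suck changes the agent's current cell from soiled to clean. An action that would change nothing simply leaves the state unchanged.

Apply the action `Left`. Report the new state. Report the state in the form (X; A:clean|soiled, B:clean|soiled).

(A; A:clean, B:clean)

start: (A; A:clean, B:clean)
1) do Left; now (A; A:clean, B:clean)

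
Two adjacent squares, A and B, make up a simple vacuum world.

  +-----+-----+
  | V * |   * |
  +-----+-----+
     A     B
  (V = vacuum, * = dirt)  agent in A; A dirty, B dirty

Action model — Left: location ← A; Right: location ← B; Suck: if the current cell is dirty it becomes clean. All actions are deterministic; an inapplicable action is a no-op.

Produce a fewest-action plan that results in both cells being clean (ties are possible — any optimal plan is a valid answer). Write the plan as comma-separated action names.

Suck, Right, Suck

[1] after Suck: (A; A:clean, B:dirty)
[2] after Right: (B; A:clean, B:dirty)
[3] after Suck: (B; A:clean, B:clean)
min 3: Suck A + move + Suck B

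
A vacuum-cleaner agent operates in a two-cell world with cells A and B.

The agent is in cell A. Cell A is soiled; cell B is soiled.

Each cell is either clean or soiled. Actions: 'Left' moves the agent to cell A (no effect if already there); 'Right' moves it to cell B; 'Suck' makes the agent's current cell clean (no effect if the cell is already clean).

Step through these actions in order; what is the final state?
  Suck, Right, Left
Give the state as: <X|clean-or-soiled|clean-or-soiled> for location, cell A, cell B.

t=1 Suck ⇒ <A|clean|soiled>
t=2 Right ⇒ <B|clean|soiled>
t=3 Left ⇒ <A|clean|soiled>

<A|clean|soiled>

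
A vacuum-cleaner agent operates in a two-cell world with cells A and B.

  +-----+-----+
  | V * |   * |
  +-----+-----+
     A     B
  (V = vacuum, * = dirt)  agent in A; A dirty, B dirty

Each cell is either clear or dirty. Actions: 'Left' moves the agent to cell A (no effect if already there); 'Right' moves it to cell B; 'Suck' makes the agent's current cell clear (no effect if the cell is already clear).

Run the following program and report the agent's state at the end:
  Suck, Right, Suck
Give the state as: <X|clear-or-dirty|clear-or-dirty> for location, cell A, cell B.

[1] after Suck: <A|clear|dirty>
[2] after Right: <B|clear|dirty>
[3] after Suck: <B|clear|clear>

<B|clear|clear>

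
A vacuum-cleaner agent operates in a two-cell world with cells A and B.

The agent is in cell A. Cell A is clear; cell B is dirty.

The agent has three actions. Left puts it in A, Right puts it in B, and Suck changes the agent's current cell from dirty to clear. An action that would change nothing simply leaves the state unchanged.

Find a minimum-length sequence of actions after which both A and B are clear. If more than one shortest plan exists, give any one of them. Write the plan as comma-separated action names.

1. Right → <B|clear|dirty>
2. Suck → <B|clear|clear>
min 2: go B then Suck

Right, Suck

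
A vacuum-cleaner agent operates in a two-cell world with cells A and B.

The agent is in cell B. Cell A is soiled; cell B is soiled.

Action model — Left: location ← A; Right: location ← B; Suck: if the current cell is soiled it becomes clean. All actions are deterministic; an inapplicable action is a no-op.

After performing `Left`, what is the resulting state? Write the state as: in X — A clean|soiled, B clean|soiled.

start: in B — A soiled, B soiled
1. Left → in A — A soiled, B soiled

in A — A soiled, B soiled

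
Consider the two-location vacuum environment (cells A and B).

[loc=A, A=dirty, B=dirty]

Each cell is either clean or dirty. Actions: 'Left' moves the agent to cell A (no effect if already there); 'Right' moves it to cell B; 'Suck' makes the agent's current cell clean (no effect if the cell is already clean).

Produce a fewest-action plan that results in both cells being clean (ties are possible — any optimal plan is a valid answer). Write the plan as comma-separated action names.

Suck, Right, Suck

1) do Suck; now (A; A:clean, B:dirty)
2) do Right; now (B; A:clean, B:dirty)
3) do Suck; now (B; A:clean, B:clean)
min 3: Suck A + move + Suck B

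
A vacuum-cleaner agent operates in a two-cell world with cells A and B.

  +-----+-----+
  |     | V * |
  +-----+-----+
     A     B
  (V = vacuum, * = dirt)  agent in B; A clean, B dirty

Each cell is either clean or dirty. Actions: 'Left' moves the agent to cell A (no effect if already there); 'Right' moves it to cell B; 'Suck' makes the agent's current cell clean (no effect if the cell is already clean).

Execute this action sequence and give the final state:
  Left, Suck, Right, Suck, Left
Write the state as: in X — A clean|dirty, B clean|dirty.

1) do Left; now in A — A clean, B dirty
2) do Suck; now in A — A clean, B dirty
3) do Right; now in B — A clean, B dirty
4) do Suck; now in B — A clean, B clean
5) do Left; now in A — A clean, B clean

in A — A clean, B clean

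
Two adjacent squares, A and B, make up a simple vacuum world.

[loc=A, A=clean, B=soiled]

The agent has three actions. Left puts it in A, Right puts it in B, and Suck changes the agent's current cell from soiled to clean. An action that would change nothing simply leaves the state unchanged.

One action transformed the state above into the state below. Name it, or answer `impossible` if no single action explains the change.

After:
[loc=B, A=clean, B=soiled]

Right

try  Left: <A|clean|soiled>
try Right: <B|clean|soiled>  ← match
try  Suck: <A|clean|soiled>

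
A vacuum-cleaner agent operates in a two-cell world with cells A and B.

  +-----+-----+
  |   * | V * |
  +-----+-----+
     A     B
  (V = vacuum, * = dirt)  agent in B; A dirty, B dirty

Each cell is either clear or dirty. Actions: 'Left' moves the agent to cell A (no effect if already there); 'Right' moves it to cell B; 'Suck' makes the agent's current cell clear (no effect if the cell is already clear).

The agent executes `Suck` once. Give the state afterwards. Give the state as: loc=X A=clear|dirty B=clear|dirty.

loc=B A=dirty B=clear

start: loc=B A=dirty B=dirty
[1] after Suck: loc=B A=dirty B=clear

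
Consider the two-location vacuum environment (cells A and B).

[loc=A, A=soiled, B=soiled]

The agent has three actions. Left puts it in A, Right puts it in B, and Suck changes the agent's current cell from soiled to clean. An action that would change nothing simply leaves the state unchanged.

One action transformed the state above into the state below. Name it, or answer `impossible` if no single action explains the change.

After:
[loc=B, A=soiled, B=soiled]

Right

try  Left: (A; A:soiled, B:soiled)
try Right: (B; A:soiled, B:soiled)  ← match
try  Suck: (A; A:clean, B:soiled)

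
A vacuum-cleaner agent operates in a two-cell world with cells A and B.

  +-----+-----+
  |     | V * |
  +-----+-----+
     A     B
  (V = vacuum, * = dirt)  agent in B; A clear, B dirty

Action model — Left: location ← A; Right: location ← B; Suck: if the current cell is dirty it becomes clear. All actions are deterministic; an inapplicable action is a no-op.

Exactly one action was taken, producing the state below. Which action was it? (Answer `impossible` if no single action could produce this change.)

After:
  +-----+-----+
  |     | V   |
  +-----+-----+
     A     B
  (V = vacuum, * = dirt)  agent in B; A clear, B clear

Suck

try  Left: (A; A:clear, B:dirty)
try Right: (B; A:clear, B:dirty)
try  Suck: (B; A:clear, B:clear)  ← match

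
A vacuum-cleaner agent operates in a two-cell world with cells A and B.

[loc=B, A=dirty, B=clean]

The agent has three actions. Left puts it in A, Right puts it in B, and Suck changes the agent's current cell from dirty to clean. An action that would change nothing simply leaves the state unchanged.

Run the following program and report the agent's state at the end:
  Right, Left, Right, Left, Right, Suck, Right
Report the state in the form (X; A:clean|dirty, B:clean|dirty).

step 1/7 (Right): (B; A:dirty, B:clean)
step 2/7 (Left): (A; A:dirty, B:clean)
step 3/7 (Right): (B; A:dirty, B:clean)
step 4/7 (Left): (A; A:dirty, B:clean)
step 5/7 (Right): (B; A:dirty, B:clean)
step 6/7 (Suck): (B; A:dirty, B:clean)
step 7/7 (Right): (B; A:dirty, B:clean)

(B; A:dirty, B:clean)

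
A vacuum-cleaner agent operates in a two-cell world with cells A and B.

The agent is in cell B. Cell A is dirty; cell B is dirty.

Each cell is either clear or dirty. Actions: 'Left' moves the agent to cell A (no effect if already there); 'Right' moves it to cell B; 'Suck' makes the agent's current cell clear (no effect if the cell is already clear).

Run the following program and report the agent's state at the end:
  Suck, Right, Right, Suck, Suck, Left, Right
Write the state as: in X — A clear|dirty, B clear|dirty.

[1] after Suck: in B — A dirty, B clear
[2] after Right: in B — A dirty, B clear
[3] after Right: in B — A dirty, B clear
[4] after Suck: in B — A dirty, B clear
[5] after Suck: in B — A dirty, B clear
[6] after Left: in A — A dirty, B clear
[7] after Right: in B — A dirty, B clear

in B — A dirty, B clear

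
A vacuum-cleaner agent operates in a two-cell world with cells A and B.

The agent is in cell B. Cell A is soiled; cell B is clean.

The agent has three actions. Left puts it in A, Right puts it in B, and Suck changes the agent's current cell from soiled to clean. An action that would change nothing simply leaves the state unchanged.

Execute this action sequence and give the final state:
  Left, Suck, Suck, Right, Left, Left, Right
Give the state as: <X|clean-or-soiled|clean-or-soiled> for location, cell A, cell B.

[1] after Left: <A|soiled|clean>
[2] after Suck: <A|clean|clean>
[3] after Suck: <A|clean|clean>
[4] after Right: <B|clean|clean>
[5] after Left: <A|clean|clean>
[6] after Left: <A|clean|clean>
[7] after Right: <B|clean|clean>

<B|clean|clean>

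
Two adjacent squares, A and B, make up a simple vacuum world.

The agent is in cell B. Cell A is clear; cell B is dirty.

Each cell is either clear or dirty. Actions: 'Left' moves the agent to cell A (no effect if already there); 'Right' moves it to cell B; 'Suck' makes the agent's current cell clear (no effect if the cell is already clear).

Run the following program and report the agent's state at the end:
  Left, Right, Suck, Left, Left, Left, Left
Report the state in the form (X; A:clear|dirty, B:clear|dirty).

(A; A:clear, B:clear)

step 1/7 (Left): (A; A:clear, B:dirty)
step 2/7 (Right): (B; A:clear, B:dirty)
step 3/7 (Suck): (B; A:clear, B:clear)
step 4/7 (Left): (A; A:clear, B:clear)
step 5/7 (Left): (A; A:clear, B:clear)
step 6/7 (Left): (A; A:clear, B:clear)
step 7/7 (Left): (A; A:clear, B:clear)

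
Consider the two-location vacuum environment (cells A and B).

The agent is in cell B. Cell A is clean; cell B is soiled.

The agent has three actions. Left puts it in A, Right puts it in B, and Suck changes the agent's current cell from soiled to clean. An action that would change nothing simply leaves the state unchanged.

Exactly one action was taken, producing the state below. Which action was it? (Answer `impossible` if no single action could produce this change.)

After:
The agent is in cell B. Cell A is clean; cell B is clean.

Suck

try  Left: in A — A clean, B soiled
try Right: in B — A clean, B soiled
try  Suck: in B — A clean, B clean  ← match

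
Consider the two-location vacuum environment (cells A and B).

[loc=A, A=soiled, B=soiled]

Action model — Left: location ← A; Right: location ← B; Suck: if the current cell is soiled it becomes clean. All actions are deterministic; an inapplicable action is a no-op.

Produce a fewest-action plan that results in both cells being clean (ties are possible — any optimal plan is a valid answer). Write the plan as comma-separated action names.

1) do Suck; now <A|clean|soiled>
2) do Right; now <B|clean|soiled>
3) do Suck; now <B|clean|clean>
min 3: Suck A + move + Suck B

Suck, Right, Suck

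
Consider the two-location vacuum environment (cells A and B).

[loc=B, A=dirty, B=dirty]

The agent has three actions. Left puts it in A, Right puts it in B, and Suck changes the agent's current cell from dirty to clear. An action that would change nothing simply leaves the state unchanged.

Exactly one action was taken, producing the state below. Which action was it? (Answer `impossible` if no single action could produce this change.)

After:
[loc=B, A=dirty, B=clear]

try  Left: (A; A:dirty, B:dirty)
try Right: (B; A:dirty, B:dirty)
try  Suck: (B; A:dirty, B:clear)  ← match

Suck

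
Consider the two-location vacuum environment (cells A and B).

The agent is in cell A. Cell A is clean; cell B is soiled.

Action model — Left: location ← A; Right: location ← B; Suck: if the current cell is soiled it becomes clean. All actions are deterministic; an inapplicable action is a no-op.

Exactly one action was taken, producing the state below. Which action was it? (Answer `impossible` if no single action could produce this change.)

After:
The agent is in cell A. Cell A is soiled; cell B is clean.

impossible

try  Left: <A|clean|soiled>
try Right: <B|clean|soiled>
try  Suck: <A|clean|soiled>
no single action produces the after-state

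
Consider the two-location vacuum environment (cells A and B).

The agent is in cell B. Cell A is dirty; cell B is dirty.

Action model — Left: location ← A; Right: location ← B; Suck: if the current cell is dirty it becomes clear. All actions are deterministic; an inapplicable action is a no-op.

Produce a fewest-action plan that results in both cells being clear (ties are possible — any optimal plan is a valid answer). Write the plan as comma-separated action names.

Suck, Left, Suck

step 1/3 (Suck): (B; A:dirty, B:clear)
step 2/3 (Left): (A; A:dirty, B:clear)
step 3/3 (Suck): (A; A:clear, B:clear)
min 3: Suck B + move + Suck A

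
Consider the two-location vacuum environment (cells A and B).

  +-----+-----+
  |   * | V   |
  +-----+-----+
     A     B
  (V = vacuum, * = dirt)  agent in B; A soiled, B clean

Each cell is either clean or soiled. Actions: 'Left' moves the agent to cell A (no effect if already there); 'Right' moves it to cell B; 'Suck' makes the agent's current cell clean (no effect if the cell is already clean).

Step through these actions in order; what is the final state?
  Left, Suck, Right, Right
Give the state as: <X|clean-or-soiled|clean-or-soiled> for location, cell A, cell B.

<B|clean|clean>

t=1 Left ⇒ <A|soiled|clean>
t=2 Suck ⇒ <A|clean|clean>
t=3 Right ⇒ <B|clean|clean>
t=4 Right ⇒ <B|clean|clean>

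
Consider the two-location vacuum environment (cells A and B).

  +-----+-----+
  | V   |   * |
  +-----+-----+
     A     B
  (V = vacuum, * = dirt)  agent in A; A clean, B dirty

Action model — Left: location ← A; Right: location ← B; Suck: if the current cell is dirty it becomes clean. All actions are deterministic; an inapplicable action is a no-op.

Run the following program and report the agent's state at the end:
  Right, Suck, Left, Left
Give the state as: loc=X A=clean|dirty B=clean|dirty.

loc=A A=clean B=clean

step 1/4 (Right): loc=B A=clean B=dirty
step 2/4 (Suck): loc=B A=clean B=clean
step 3/4 (Left): loc=A A=clean B=clean
step 4/4 (Left): loc=A A=clean B=clean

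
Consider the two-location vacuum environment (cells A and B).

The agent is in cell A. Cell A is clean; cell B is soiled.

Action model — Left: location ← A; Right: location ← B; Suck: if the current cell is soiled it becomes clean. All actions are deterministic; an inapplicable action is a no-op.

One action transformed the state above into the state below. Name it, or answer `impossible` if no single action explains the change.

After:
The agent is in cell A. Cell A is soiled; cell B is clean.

try  Left: <A|clean|soiled>
try Right: <B|clean|soiled>
try  Suck: <A|clean|soiled>
no single action produces the after-state

impossible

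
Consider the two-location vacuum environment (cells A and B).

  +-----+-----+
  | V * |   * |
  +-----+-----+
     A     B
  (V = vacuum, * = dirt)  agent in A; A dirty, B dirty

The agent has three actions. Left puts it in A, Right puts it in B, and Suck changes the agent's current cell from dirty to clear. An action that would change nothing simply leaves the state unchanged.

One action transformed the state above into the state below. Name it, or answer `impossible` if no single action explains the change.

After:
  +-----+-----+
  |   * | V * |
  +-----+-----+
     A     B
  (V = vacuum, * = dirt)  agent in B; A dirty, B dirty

Right

try  Left: (A; A:dirty, B:dirty)
try Right: (B; A:dirty, B:dirty)  ← match
try  Suck: (A; A:clear, B:dirty)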